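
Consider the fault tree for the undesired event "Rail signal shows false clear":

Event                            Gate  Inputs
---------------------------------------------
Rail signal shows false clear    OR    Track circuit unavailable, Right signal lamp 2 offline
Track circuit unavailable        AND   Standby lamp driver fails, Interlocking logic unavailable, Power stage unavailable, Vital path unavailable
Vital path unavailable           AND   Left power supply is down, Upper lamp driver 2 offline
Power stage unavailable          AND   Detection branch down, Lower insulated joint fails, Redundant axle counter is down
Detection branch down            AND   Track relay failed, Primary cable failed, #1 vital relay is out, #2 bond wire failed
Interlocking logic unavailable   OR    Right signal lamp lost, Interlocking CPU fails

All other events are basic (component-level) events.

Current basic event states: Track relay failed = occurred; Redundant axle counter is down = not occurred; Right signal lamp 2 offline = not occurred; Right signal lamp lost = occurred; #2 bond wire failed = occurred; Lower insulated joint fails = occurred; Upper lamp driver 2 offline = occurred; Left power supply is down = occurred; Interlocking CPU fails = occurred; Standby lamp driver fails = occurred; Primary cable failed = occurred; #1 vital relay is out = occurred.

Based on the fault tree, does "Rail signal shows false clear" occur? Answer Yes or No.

Interlocking logic unavailable [OR]: Right signal lamp lost=occurs, Interlocking CPU fails=occurs → at least one input occurs → occurs.
Detection branch down [AND]: Track relay failed=occurs, Primary cable failed=occurs, #1 vital relay is out=occurs, #2 bond wire failed=occurs → all inputs occur → occurs.
Power stage unavailable [AND]: Detection branch down=occurs, Lower insulated joint fails=occurs, Redundant axle counter is down=not → not all inputs occur → does not occur.
Vital path unavailable [AND]: Left power supply is down=occurs, Upper lamp driver 2 offline=occurs → all inputs occur → occurs.
Track circuit unavailable [AND]: Standby lamp driver fails=occurs, Interlocking logic unavailable=occurs, Power stage unavailable=not, Vital path unavailable=occurs → not all inputs occur → does not occur.
Rail signal shows false clear [OR]: Track circuit unavailable=not, Right signal lamp 2 offline=not → no input occurs → does not occur.

No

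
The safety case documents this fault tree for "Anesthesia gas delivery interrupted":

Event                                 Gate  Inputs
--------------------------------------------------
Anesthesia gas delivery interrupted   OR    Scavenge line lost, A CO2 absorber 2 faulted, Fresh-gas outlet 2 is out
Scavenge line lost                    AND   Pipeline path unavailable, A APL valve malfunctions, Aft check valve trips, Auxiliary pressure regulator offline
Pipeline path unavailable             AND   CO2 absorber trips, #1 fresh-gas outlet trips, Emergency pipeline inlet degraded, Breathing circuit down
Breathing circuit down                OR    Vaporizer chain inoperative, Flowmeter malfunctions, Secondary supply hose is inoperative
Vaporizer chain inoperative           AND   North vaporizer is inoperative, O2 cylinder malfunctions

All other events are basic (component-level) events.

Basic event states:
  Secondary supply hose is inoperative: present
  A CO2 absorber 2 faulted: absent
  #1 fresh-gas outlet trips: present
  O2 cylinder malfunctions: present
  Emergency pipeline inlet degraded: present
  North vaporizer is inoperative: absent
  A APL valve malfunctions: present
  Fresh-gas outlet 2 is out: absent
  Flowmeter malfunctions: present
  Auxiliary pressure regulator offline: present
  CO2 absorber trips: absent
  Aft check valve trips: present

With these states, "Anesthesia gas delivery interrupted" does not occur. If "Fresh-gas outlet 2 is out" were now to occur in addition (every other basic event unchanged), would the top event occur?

Counterfactual: set "Fresh-gas outlet 2 is out" to occurred.
Vaporizer chain inoperative [AND]: North vaporizer is inoperative=not, O2 cylinder malfunctions=occurs → not all inputs occur → does not occur.
Breathing circuit down [OR]: Vaporizer chain inoperative=not, Flowmeter malfunctions=occurs, Secondary supply hose is inoperative=occurs → at least one input occurs → occurs.
Pipeline path unavailable [AND]: CO2 absorber trips=not, #1 fresh-gas outlet trips=occurs, Emergency pipeline inlet degraded=occurs, Breathing circuit down=occurs → not all inputs occur → does not occur.
Scavenge line lost [AND]: Pipeline path unavailable=not, A APL valve malfunctions=occurs, Aft check valve trips=occurs, Auxiliary pressure regulator offline=occurs → not all inputs occur → does not occur.
Anesthesia gas delivery interrupted [OR]: Scavenge line lost=not, A CO2 absorber 2 faulted=not, Fresh-gas outlet 2 is out=occurs → at least one input occurs → occurs.

Yes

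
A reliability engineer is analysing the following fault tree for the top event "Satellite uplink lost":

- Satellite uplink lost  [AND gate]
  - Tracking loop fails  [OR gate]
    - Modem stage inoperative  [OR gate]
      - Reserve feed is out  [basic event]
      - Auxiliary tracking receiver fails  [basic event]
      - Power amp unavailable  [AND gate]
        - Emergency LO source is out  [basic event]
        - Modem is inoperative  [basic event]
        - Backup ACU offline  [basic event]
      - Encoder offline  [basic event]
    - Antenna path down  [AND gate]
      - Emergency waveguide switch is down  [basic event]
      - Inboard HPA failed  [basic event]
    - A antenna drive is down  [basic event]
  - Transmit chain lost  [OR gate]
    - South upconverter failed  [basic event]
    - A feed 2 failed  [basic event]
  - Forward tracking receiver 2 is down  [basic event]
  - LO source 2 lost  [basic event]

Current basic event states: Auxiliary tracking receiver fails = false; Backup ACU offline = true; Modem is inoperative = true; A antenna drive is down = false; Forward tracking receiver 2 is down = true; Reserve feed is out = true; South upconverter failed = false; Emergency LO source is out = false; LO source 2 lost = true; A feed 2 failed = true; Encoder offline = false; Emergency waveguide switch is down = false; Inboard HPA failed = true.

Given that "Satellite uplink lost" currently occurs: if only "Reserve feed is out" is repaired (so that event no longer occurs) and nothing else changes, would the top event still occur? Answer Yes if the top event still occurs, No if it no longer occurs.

No

Counterfactual: set "Reserve feed is out" to not occurred.
Power amp unavailable [AND]: Emergency LO source is out=not, Modem is inoperative=occurs, Backup ACU offline=occurs → not all inputs occur → does not occur.
Modem stage inoperative [OR]: Reserve feed is out=not, Auxiliary tracking receiver fails=not, Power amp unavailable=not, Encoder offline=not → no input occurs → does not occur.
Antenna path down [AND]: Emergency waveguide switch is down=not, Inboard HPA failed=occurs → not all inputs occur → does not occur.
Tracking loop fails [OR]: Modem stage inoperative=not, Antenna path down=not, A antenna drive is down=not → no input occurs → does not occur.
Transmit chain lost [OR]: South upconverter failed=not, A feed 2 failed=occurs → at least one input occurs → occurs.
Satellite uplink lost [AND]: Tracking loop fails=not, Transmit chain lost=occurs, Forward tracking receiver 2 is down=occurs, LO source 2 lost=occurs → not all inputs occur → does not occur.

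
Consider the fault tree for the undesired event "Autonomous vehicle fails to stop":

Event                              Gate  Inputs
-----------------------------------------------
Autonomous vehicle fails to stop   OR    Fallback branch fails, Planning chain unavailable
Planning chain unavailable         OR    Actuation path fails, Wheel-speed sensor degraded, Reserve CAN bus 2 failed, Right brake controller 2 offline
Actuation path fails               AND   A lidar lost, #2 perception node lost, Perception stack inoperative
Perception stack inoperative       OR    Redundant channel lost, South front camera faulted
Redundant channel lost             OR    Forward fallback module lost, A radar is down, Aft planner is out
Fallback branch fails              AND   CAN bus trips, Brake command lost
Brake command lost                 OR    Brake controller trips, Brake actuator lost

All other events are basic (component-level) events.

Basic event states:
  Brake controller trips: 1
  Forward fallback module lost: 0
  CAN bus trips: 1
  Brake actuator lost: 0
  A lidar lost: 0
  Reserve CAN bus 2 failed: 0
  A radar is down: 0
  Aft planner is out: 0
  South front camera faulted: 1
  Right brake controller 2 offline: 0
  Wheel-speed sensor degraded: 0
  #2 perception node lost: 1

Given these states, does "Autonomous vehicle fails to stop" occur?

Brake command lost [OR]: Brake controller trips=occurs, Brake actuator lost=not → at least one input occurs → occurs.
Fallback branch fails [AND]: CAN bus trips=occurs, Brake command lost=occurs → all inputs occur → occurs.
Redundant channel lost [OR]: Forward fallback module lost=not, A radar is down=not, Aft planner is out=not → no input occurs → does not occur.
Perception stack inoperative [OR]: Redundant channel lost=not, South front camera faulted=occurs → at least one input occurs → occurs.
Actuation path fails [AND]: A lidar lost=not, #2 perception node lost=occurs, Perception stack inoperative=occurs → not all inputs occur → does not occur.
Planning chain unavailable [OR]: Actuation path fails=not, Wheel-speed sensor degraded=not, Reserve CAN bus 2 failed=not, Right brake controller 2 offline=not → no input occurs → does not occur.
Autonomous vehicle fails to stop [OR]: Fallback branch fails=occurs, Planning chain unavailable=not → at least one input occurs → occurs.

Yes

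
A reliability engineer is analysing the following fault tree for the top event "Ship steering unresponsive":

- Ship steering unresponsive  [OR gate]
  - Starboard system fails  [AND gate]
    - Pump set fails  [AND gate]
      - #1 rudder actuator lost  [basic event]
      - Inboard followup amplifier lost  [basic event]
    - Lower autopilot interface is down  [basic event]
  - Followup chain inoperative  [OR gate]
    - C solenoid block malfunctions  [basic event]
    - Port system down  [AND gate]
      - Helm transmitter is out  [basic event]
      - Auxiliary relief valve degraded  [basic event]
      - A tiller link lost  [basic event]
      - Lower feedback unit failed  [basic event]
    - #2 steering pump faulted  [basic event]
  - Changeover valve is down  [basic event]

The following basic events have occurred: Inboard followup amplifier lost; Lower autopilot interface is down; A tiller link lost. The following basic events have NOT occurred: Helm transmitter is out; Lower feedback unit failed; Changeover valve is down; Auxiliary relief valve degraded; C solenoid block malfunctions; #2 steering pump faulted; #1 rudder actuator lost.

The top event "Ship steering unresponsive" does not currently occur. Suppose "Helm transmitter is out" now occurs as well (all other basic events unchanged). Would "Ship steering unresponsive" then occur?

Counterfactual: set "Helm transmitter is out" to occurred.
Pump set fails [AND]: #1 rudder actuator lost=not, Inboard followup amplifier lost=occurs → not all inputs occur → does not occur.
Starboard system fails [AND]: Pump set fails=not, Lower autopilot interface is down=occurs → not all inputs occur → does not occur.
Port system down [AND]: Helm transmitter is out=occurs, Auxiliary relief valve degraded=not, A tiller link lost=occurs, Lower feedback unit failed=not → not all inputs occur → does not occur.
Followup chain inoperative [OR]: C solenoid block malfunctions=not, Port system down=not, #2 steering pump faulted=not → no input occurs → does not occur.
Ship steering unresponsive [OR]: Starboard system fails=not, Followup chain inoperative=not, Changeover valve is down=not → no input occurs → does not occur.

No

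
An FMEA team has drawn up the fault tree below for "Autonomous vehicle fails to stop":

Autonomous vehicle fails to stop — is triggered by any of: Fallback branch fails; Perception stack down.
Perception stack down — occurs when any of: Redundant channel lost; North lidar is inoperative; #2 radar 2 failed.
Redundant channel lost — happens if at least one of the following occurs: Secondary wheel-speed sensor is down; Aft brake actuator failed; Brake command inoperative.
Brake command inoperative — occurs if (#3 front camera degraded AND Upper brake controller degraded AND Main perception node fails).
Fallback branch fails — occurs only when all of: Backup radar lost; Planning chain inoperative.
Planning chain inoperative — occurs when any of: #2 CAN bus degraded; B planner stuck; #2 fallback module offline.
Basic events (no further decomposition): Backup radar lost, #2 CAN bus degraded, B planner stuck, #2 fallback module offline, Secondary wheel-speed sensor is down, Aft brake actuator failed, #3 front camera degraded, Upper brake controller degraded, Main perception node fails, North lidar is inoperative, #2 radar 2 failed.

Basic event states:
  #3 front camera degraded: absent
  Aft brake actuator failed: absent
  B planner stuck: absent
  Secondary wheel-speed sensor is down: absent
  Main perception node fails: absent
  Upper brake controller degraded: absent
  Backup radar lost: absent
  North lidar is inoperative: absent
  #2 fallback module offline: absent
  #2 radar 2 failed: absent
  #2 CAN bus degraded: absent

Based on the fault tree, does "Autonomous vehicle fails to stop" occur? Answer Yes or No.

Planning chain inoperative [OR]: #2 CAN bus degraded=not, B planner stuck=not, #2 fallback module offline=not → no input occurs → does not occur.
Fallback branch fails [AND]: Backup radar lost=not, Planning chain inoperative=not → not all inputs occur → does not occur.
Brake command inoperative [AND]: #3 front camera degraded=not, Upper brake controller degraded=not, Main perception node fails=not → not all inputs occur → does not occur.
Redundant channel lost [OR]: Secondary wheel-speed sensor is down=not, Aft brake actuator failed=not, Brake command inoperative=not → no input occurs → does not occur.
Perception stack down [OR]: Redundant channel lost=not, North lidar is inoperative=not, #2 radar 2 failed=not → no input occurs → does not occur.
Autonomous vehicle fails to stop [OR]: Fallback branch fails=not, Perception stack down=not → no input occurs → does not occur.

No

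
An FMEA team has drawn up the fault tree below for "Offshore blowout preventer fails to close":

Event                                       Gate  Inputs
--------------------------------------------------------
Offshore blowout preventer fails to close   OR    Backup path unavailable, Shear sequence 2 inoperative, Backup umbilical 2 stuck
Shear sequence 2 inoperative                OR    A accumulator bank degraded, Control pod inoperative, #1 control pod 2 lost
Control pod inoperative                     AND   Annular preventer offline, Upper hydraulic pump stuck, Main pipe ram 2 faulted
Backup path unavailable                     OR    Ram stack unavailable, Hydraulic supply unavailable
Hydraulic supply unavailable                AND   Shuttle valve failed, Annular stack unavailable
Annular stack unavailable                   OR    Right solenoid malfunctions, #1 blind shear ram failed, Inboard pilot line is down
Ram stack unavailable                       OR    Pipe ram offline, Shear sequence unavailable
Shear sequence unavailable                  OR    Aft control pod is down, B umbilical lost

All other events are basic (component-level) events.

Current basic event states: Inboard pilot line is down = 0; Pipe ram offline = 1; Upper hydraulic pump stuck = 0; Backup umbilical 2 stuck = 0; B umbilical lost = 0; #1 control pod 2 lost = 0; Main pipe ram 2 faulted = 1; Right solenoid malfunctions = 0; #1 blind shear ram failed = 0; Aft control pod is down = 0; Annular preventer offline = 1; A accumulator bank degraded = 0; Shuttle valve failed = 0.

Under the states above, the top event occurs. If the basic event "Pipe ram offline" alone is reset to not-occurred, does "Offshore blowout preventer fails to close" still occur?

Counterfactual: set "Pipe ram offline" to not occurred.
Shear sequence unavailable [OR]: Aft control pod is down=not, B umbilical lost=not → no input occurs → does not occur.
Ram stack unavailable [OR]: Pipe ram offline=not, Shear sequence unavailable=not → no input occurs → does not occur.
Annular stack unavailable [OR]: Right solenoid malfunctions=not, #1 blind shear ram failed=not, Inboard pilot line is down=not → no input occurs → does not occur.
Hydraulic supply unavailable [AND]: Shuttle valve failed=not, Annular stack unavailable=not → not all inputs occur → does not occur.
Backup path unavailable [OR]: Ram stack unavailable=not, Hydraulic supply unavailable=not → no input occurs → does not occur.
Control pod inoperative [AND]: Annular preventer offline=occurs, Upper hydraulic pump stuck=not, Main pipe ram 2 faulted=occurs → not all inputs occur → does not occur.
Shear sequence 2 inoperative [OR]: A accumulator bank degraded=not, Control pod inoperative=not, #1 control pod 2 lost=not → no input occurs → does not occur.
Offshore blowout preventer fails to close [OR]: Backup path unavailable=not, Shear sequence 2 inoperative=not, Backup umbilical 2 stuck=not → no input occurs → does not occur.

No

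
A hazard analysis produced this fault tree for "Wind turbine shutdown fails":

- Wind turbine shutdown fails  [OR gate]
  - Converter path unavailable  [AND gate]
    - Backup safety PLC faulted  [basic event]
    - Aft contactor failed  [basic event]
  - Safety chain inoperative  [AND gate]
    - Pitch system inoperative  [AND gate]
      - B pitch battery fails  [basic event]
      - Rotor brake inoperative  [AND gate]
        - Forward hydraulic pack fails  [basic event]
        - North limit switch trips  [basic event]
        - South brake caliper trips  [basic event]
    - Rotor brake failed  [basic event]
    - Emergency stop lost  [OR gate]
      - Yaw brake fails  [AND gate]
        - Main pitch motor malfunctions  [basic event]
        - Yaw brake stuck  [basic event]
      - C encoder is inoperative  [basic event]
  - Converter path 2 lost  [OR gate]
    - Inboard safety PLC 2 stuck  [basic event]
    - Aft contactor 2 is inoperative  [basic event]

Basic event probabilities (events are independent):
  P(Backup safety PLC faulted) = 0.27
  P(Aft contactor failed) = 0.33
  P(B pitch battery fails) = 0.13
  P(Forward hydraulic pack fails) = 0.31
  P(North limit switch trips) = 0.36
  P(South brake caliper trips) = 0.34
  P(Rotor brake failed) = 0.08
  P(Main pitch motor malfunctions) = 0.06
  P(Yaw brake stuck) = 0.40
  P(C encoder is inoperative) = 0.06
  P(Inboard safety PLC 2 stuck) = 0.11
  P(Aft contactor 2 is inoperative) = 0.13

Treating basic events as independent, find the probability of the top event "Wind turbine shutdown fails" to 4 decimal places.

P(Converter path unavailable) [AND] = 0.27 × 0.33 = 0.089100
P(Rotor brake inoperative) [AND] = 0.31 × 0.36 × 0.34 = 0.037944
P(Pitch system inoperative) [AND] = 0.13 × 0.037944 = 0.004933
P(Yaw brake fails) [AND] = 0.06 × 0.40 = 0.024000
P(Emergency stop lost) [OR] = 1 − (1−0.024000) × (1−0.06) = 0.082560
P(Safety chain inoperative) [AND] = 0.004933 × 0.08 × 0.082560 = 0.000033
P(Converter path 2 lost) [OR] = 1 − (1−0.11) × (1−0.13) = 0.225700
P(Wind turbine shutdown fails) [OR] = 1 − (1−0.089100) × (1−0.000033) × (1−0.225700) = 0.294713
Rounded to 4 decimal places: P(Wind turbine shutdown fails) ≈ 0.2947.

0.2947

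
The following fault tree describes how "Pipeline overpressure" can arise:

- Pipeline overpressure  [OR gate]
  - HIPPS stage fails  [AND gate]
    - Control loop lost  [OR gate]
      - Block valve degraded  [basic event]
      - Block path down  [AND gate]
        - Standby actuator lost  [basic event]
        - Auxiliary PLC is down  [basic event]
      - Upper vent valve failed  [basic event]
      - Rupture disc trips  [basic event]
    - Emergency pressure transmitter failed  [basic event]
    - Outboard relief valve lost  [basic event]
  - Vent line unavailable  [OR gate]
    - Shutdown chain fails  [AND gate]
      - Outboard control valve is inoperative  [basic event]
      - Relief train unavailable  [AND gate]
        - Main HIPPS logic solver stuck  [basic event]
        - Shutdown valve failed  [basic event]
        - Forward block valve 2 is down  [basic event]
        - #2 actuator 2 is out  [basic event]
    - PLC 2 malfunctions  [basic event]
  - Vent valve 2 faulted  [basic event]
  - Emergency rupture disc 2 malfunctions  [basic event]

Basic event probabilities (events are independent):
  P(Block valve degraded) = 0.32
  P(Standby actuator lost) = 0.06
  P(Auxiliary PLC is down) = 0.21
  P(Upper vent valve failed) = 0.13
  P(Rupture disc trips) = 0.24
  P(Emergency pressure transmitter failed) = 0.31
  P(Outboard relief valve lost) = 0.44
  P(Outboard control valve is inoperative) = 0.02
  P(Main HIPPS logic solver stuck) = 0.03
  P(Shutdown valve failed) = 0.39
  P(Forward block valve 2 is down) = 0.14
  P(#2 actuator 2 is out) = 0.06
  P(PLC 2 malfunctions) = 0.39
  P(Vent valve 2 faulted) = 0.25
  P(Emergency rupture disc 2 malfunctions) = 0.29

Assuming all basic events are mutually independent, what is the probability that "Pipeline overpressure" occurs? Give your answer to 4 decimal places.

P(Block path down) [AND] = 0.06 × 0.21 = 0.012600
P(Control loop lost) [OR] = 1 − (1−0.32) × (1−0.012600) × (1−0.13) × (1−0.24) = 0.556049
P(HIPPS stage fails) [AND] = 0.556049 × 0.31 × 0.44 = 0.075845
P(Relief train unavailable) [AND] = 0.03 × 0.39 × 0.14 × 0.06 = 0.000098
P(Shutdown chain fails) [AND] = 0.02 × 0.000098 = 0.000002
P(Vent line unavailable) [OR] = 1 − (1−0.000002) × (1−0.39) = 0.390001
P(Pipeline overpressure) [OR] = 1 − (1−0.075845) × (1−0.390001) × (1−0.25) × (1−0.29) = 0.699812
Rounded to 4 decimal places: P(Pipeline overpressure) ≈ 0.6998.

0.6998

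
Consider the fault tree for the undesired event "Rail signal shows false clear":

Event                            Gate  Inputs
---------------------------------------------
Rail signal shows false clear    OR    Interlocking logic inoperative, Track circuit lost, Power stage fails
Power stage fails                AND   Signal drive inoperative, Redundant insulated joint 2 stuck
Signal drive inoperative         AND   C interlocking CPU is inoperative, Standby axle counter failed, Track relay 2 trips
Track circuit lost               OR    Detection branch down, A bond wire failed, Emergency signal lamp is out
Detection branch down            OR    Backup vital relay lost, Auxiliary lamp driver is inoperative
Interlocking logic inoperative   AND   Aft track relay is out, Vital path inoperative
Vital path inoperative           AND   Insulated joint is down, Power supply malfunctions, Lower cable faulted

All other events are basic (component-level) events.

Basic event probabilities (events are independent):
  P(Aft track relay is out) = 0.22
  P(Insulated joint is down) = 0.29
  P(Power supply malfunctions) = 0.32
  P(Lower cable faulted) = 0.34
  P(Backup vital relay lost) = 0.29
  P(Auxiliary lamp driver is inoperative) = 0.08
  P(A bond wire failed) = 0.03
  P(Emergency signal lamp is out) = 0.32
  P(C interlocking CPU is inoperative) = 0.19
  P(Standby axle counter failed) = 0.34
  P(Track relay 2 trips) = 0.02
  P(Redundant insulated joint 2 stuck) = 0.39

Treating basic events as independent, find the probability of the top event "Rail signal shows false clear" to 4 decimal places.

0.5724

P(Vital path inoperative) [AND] = 0.29 × 0.32 × 0.34 = 0.031552
P(Interlocking logic inoperative) [AND] = 0.22 × 0.031552 = 0.006941
P(Detection branch down) [OR] = 1 − (1−0.29) × (1−0.08) = 0.346800
P(Track circuit lost) [OR] = 1 − (1−0.346800) × (1−0.03) × (1−0.32) = 0.569149
P(Signal drive inoperative) [AND] = 0.19 × 0.34 × 0.02 = 0.001292
P(Power stage fails) [AND] = 0.001292 × 0.39 = 0.000504
P(Rail signal shows false clear) [OR] = 1 − (1−0.006941) × (1−0.569149) × (1−0.000504) = 0.572355
Rounded to 4 decimal places: P(Rail signal shows false clear) ≈ 0.5724.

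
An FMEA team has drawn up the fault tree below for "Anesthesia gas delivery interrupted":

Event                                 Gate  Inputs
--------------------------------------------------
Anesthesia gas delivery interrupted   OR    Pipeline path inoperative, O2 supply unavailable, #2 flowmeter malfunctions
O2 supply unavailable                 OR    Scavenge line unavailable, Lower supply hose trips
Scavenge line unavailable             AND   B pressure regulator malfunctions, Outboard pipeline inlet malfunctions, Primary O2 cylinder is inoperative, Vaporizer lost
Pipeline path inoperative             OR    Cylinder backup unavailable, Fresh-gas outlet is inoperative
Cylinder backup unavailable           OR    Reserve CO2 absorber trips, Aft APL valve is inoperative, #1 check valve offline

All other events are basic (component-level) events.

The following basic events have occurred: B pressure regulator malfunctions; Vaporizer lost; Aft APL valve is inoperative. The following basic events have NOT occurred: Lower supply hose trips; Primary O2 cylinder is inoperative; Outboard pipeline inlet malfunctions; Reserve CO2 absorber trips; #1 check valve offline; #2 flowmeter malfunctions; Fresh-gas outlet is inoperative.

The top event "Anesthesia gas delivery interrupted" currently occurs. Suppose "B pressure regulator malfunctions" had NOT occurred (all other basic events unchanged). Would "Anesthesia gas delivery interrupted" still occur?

Counterfactual: set "B pressure regulator malfunctions" to not occurred.
Cylinder backup unavailable [OR]: Reserve CO2 absorber trips=not, Aft APL valve is inoperative=occurs, #1 check valve offline=not → at least one input occurs → occurs.
Pipeline path inoperative [OR]: Cylinder backup unavailable=occurs, Fresh-gas outlet is inoperative=not → at least one input occurs → occurs.
Scavenge line unavailable [AND]: B pressure regulator malfunctions=not, Outboard pipeline inlet malfunctions=not, Primary O2 cylinder is inoperative=not, Vaporizer lost=occurs → not all inputs occur → does not occur.
O2 supply unavailable [OR]: Scavenge line unavailable=not, Lower supply hose trips=not → no input occurs → does not occur.
Anesthesia gas delivery interrupted [OR]: Pipeline path inoperative=occurs, O2 supply unavailable=not, #2 flowmeter malfunctions=not → at least one input occurs → occurs.

Yes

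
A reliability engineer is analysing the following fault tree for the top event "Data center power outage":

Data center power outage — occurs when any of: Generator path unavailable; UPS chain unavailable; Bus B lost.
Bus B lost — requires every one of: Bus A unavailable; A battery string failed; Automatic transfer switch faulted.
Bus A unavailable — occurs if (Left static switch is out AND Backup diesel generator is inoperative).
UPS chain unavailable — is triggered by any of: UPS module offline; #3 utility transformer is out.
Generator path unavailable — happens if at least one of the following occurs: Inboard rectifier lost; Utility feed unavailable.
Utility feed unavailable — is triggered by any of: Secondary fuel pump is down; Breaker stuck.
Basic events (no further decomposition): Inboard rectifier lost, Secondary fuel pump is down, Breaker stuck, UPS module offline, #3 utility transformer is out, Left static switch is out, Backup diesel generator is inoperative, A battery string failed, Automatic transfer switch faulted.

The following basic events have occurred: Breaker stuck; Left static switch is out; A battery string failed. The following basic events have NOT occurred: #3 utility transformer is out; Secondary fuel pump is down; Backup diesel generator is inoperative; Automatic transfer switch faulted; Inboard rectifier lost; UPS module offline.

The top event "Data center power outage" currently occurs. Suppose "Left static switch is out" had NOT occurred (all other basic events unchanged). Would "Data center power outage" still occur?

Yes

Counterfactual: set "Left static switch is out" to not occurred.
Utility feed unavailable [OR]: Secondary fuel pump is down=not, Breaker stuck=occurs → at least one input occurs → occurs.
Generator path unavailable [OR]: Inboard rectifier lost=not, Utility feed unavailable=occurs → at least one input occurs → occurs.
UPS chain unavailable [OR]: UPS module offline=not, #3 utility transformer is out=not → no input occurs → does not occur.
Bus A unavailable [AND]: Left static switch is out=not, Backup diesel generator is inoperative=not → not all inputs occur → does not occur.
Bus B lost [AND]: Bus A unavailable=not, A battery string failed=occurs, Automatic transfer switch faulted=not → not all inputs occur → does not occur.
Data center power outage [OR]: Generator path unavailable=occurs, UPS chain unavailable=not, Bus B lost=not → at least one input occurs → occurs.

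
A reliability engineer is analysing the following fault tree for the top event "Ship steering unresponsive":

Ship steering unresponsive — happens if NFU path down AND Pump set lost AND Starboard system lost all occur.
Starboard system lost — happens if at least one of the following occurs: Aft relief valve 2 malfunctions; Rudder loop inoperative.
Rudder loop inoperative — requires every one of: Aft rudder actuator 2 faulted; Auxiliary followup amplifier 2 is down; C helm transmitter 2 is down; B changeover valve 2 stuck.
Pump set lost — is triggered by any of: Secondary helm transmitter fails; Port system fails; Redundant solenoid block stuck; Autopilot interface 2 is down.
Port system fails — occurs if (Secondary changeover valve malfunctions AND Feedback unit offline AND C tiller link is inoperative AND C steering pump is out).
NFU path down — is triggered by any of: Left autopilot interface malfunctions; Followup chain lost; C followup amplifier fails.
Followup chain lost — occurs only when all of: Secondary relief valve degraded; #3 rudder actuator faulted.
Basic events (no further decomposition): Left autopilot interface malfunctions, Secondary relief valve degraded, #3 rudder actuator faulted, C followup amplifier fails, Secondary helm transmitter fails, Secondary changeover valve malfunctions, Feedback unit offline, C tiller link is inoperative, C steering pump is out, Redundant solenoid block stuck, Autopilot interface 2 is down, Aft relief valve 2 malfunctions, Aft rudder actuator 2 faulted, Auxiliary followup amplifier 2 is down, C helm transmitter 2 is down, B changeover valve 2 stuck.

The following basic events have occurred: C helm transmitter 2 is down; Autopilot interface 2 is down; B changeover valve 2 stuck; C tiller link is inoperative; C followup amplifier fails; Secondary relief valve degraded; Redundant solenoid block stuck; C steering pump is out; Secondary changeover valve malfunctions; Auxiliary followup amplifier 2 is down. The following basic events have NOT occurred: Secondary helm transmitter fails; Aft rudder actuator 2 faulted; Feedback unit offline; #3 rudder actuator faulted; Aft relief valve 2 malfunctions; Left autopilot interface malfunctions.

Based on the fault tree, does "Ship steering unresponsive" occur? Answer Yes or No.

Followup chain lost [AND]: Secondary relief valve degraded=occurs, #3 rudder actuator faulted=not → not all inputs occur → does not occur.
NFU path down [OR]: Left autopilot interface malfunctions=not, Followup chain lost=not, C followup amplifier fails=occurs → at least one input occurs → occurs.
Port system fails [AND]: Secondary changeover valve malfunctions=occurs, Feedback unit offline=not, C tiller link is inoperative=occurs, C steering pump is out=occurs → not all inputs occur → does not occur.
Pump set lost [OR]: Secondary helm transmitter fails=not, Port system fails=not, Redundant solenoid block stuck=occurs, Autopilot interface 2 is down=occurs → at least one input occurs → occurs.
Rudder loop inoperative [AND]: Aft rudder actuator 2 faulted=not, Auxiliary followup amplifier 2 is down=occurs, C helm transmitter 2 is down=occurs, B changeover valve 2 stuck=occurs → not all inputs occur → does not occur.
Starboard system lost [OR]: Aft relief valve 2 malfunctions=not, Rudder loop inoperative=not → no input occurs → does not occur.
Ship steering unresponsive [AND]: NFU path down=occurs, Pump set lost=occurs, Starboard system lost=not → not all inputs occur → does not occur.

No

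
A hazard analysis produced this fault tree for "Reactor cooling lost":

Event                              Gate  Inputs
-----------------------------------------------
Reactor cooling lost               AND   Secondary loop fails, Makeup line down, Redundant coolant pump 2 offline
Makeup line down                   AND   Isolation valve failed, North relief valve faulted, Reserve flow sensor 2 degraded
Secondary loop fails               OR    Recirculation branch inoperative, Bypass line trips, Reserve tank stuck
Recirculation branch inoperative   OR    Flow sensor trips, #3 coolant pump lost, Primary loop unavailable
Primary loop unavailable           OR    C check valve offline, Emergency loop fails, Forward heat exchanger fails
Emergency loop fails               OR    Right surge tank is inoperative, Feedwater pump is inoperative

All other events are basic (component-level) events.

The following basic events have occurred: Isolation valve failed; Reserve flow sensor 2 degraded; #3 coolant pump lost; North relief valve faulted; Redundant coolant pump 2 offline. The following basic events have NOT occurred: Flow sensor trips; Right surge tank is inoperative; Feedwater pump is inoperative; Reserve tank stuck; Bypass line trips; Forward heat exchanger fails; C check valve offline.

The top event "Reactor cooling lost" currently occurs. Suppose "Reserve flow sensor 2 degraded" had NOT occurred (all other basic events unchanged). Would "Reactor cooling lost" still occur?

No

Counterfactual: set "Reserve flow sensor 2 degraded" to not occurred.
Emergency loop fails [OR]: Right surge tank is inoperative=not, Feedwater pump is inoperative=not → no input occurs → does not occur.
Primary loop unavailable [OR]: C check valve offline=not, Emergency loop fails=not, Forward heat exchanger fails=not → no input occurs → does not occur.
Recirculation branch inoperative [OR]: Flow sensor trips=not, #3 coolant pump lost=occurs, Primary loop unavailable=not → at least one input occurs → occurs.
Secondary loop fails [OR]: Recirculation branch inoperative=occurs, Bypass line trips=not, Reserve tank stuck=not → at least one input occurs → occurs.
Makeup line down [AND]: Isolation valve failed=occurs, North relief valve faulted=occurs, Reserve flow sensor 2 degraded=not → not all inputs occur → does not occur.
Reactor cooling lost [AND]: Secondary loop fails=occurs, Makeup line down=not, Redundant coolant pump 2 offline=occurs → not all inputs occur → does not occur.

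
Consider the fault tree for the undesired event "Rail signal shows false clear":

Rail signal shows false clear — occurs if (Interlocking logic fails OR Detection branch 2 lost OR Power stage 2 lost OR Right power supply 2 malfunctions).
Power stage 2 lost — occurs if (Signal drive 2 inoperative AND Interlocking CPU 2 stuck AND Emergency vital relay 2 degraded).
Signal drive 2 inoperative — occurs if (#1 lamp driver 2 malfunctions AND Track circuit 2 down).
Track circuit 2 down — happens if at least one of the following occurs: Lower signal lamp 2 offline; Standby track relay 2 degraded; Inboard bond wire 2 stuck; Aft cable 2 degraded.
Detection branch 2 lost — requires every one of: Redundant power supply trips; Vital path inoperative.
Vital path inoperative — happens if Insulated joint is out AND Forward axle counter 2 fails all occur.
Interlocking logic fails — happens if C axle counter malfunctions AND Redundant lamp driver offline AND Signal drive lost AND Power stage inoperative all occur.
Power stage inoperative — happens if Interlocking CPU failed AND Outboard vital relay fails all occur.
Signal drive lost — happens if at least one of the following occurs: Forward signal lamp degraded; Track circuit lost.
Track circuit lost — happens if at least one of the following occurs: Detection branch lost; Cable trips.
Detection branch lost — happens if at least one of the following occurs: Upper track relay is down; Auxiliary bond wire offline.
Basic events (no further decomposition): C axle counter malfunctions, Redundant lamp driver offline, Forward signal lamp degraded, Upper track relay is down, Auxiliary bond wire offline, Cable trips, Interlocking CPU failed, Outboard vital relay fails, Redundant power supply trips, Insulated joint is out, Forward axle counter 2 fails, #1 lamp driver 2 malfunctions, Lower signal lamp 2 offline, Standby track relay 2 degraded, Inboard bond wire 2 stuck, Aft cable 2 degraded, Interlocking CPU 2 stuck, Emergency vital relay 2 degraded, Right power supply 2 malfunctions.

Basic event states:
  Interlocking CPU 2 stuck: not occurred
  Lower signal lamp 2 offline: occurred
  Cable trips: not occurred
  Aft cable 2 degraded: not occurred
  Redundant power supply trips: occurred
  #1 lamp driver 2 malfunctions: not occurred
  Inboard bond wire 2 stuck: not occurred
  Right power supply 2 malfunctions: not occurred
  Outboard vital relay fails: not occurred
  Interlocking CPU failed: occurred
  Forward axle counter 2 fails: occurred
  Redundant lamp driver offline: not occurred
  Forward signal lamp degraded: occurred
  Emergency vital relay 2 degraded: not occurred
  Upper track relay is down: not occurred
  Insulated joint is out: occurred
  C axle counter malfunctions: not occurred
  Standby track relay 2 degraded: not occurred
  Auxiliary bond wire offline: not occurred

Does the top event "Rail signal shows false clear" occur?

Detection branch lost [OR]: Upper track relay is down=not, Auxiliary bond wire offline=not → no input occurs → does not occur.
Track circuit lost [OR]: Detection branch lost=not, Cable trips=not → no input occurs → does not occur.
Signal drive lost [OR]: Forward signal lamp degraded=occurs, Track circuit lost=not → at least one input occurs → occurs.
Power stage inoperative [AND]: Interlocking CPU failed=occurs, Outboard vital relay fails=not → not all inputs occur → does not occur.
Interlocking logic fails [AND]: C axle counter malfunctions=not, Redundant lamp driver offline=not, Signal drive lost=occurs, Power stage inoperative=not → not all inputs occur → does not occur.
Vital path inoperative [AND]: Insulated joint is out=occurs, Forward axle counter 2 fails=occurs → all inputs occur → occurs.
Detection branch 2 lost [AND]: Redundant power supply trips=occurs, Vital path inoperative=occurs → all inputs occur → occurs.
Track circuit 2 down [OR]: Lower signal lamp 2 offline=occurs, Standby track relay 2 degraded=not, Inboard bond wire 2 stuck=not, Aft cable 2 degraded=not → at least one input occurs → occurs.
Signal drive 2 inoperative [AND]: #1 lamp driver 2 malfunctions=not, Track circuit 2 down=occurs → not all inputs occur → does not occur.
Power stage 2 lost [AND]: Signal drive 2 inoperative=not, Interlocking CPU 2 stuck=not, Emergency vital relay 2 degraded=not → not all inputs occur → does not occur.
Rail signal shows false clear [OR]: Interlocking logic fails=not, Detection branch 2 lost=occurs, Power stage 2 lost=not, Right power supply 2 malfunctions=not → at least one input occurs → occurs.

Yes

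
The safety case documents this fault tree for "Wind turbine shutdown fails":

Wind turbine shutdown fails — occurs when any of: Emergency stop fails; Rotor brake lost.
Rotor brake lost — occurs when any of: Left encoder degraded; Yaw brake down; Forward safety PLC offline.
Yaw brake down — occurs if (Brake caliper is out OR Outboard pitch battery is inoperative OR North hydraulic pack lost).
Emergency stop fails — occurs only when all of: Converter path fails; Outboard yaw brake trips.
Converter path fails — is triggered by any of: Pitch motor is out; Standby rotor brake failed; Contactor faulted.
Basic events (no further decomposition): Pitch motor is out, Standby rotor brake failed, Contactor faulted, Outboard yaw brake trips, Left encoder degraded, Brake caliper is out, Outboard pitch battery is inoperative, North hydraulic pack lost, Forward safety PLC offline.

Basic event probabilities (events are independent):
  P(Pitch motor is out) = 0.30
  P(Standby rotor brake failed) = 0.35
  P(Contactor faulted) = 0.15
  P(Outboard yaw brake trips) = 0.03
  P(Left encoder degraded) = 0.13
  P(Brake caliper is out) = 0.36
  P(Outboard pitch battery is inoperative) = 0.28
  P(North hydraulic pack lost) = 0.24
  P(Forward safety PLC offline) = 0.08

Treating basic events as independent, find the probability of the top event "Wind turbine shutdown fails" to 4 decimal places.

0.7249

P(Converter path fails) [OR] = 1 − (1−0.30) × (1−0.35) × (1−0.15) = 0.613250
P(Emergency stop fails) [AND] = 0.613250 × 0.03 = 0.018398
P(Yaw brake down) [OR] = 1 − (1−0.36) × (1−0.28) × (1−0.24) = 0.649792
P(Rotor brake lost) [OR] = 1 − (1−0.13) × (1−0.649792) × (1−0.08) = 0.719694
P(Wind turbine shutdown fails) [OR] = 1 − (1−0.018398) × (1−0.719694) = 0.724851
Rounded to 4 decimal places: P(Wind turbine shutdown fails) ≈ 0.7249.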